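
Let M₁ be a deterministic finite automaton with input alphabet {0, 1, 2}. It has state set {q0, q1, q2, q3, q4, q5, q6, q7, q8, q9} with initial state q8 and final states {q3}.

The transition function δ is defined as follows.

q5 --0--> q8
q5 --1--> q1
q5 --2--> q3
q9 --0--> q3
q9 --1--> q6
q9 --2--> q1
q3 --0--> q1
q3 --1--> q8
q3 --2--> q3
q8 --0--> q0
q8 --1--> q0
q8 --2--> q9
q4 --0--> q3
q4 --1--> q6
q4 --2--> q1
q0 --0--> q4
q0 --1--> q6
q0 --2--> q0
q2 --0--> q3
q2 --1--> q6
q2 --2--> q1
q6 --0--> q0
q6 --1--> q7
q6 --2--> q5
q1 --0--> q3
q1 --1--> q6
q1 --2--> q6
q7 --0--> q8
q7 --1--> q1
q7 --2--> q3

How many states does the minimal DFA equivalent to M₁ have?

Reachable states from the start: {q0,q1,q3,q4,q5,q6,q7,q8,q9}. Unreachable: {q2} — drop them.
P0 = {q3} | {q0,q1,q4,q5,q6,q7,q8,q9}.
Refine {q0,q1,q4,q5,q6,q7,q8,q9} on symbol 0: members go to different blocks, giving {q0,q5,q6,q7,q8} and {q1,q4,q9}.
Split {q0,q5,q6,q7,q8} by δ(·,0) → {q5,q6,q7,q8} and {q0}.
Split {q5,q6,q7,q8} by δ(·,0) → {q5,q7} and {q6,q8}.
On input 2, block {q1,q4,q9} splits into {q4,q9} and {q1}.
Refine {q6,q8} on symbol 1: members go to different blocks, giving {q6} and {q8}.
Stable partition: {q3} | {q5,q7} | {q4,q9} | {q0} | {q6} | {q1} | {q8} — 7 equivalence classes.

7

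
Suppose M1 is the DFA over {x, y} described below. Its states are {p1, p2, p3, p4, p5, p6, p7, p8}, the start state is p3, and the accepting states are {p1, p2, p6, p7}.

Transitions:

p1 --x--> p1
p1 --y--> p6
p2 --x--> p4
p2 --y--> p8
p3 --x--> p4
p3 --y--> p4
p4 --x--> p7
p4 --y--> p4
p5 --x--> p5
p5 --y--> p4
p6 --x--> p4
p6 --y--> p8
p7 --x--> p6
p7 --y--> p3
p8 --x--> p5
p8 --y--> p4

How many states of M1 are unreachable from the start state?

BFS from p3 reaches {p3, p4, p5, p6, p7, p8}; the 2 state(s) p1, p2 are never visited.

2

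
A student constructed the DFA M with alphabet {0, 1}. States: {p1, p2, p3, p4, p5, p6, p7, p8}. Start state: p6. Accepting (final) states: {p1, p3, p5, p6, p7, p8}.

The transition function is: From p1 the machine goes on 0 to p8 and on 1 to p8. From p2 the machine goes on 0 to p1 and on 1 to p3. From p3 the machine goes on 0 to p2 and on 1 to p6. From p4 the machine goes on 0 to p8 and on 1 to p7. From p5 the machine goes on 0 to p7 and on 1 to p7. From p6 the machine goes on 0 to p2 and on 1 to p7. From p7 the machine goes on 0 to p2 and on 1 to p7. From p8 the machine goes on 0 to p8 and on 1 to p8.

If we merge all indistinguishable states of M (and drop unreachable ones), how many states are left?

Reachable states from the start: {p1,p2,p3,p6,p7,p8}. Unreachable: {p4,p5} — drop them.
Initial partition by acceptance: {p1,p3,p6,p7,p8} | {p2}.
Refine {p1,p3,p6,p7,p8} on symbol 0: members go to different blocks, giving {p3,p6,p7} and {p1,p8}.
No further refinement is possible. Final partition (3 blocks): {p3,p6,p7} | {p2} | {p1,p8}.

3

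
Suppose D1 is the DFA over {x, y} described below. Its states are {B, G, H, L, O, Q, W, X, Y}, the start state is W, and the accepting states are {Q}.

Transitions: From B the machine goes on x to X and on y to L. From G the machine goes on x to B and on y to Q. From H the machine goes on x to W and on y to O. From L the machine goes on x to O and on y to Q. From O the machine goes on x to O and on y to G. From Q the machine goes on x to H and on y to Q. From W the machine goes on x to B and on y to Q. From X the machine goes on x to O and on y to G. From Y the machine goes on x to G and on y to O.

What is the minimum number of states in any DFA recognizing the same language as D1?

4

States {Y} cannot be reached from the start state, so discard them.
Initial partition by acceptance: {Q} | {B,G,H,L,O,W,X}.
Refine {B,G,H,L,O,W,X} on symbol y: members go to different blocks, giving {B,H,O,X} and {G,L,W}.
On input x, block {B,H,O,X} splits into {B,O,X} and {H}.
Stable partition: {Q} | {B,O,X} | {G,L,W} | {H} — 4 equivalence classes.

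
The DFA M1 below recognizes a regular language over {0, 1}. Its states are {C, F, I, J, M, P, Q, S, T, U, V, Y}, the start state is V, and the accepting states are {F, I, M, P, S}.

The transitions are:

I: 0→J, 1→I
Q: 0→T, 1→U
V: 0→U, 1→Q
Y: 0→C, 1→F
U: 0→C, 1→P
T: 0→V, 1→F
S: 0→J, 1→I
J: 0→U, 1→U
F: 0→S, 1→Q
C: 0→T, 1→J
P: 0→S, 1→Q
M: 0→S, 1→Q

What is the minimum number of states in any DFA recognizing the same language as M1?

Reachable states from the start: {C,F,I,J,P,Q,S,T,U,V}. Unreachable: {M,Y} — drop them.
P0 = {F,I,P,S} | {C,J,Q,T,U,V}.
Split {F,I,P,S} by δ(·,0) → {I,S} and {F,P}.
Refine {C,J,Q,T,U,V} on symbol 1: members go to different blocks, giving {C,J,Q,V} and {T,U}.
On input 1, block {C,J,Q,V} splits into {J,Q} and {C,V}.
No further refinement is possible. Final partition (5 blocks): {I,S} | {J,Q} | {F,P} | {T,U} | {C,V}.

5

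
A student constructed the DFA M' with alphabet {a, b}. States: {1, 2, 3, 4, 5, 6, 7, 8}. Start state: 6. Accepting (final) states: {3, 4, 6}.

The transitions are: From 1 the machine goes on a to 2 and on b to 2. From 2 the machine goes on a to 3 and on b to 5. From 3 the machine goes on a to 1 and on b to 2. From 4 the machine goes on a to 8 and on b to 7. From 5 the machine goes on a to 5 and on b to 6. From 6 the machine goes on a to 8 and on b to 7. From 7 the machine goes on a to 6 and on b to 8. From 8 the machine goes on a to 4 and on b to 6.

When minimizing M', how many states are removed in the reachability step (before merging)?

4

No path from 6 leads to 1, 2, 3, 5; the other 4 states are all reachable.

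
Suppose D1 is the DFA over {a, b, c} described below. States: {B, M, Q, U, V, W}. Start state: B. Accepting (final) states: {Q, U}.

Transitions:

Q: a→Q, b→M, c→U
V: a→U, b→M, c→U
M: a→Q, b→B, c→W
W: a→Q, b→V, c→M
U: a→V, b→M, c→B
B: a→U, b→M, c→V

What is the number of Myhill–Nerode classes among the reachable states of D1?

All states are reachable from the start state.
Initial partition by acceptance: {Q,U} | {B,M,V,W}.
Refine {Q,U} on symbol a: members go to different blocks, giving {U} and {Q}.
Refine {B,M,V,W} on symbol a: members go to different blocks, giving {B,V} and {M,W}.
On input c, block {B,V} splits into {V} and {B}.
On input b, block {M,W} splits into {W} and {M}.
The partition is now stable with 6 blocks: {U} | {V} | {Q} | {W} | {B} | {M}.

6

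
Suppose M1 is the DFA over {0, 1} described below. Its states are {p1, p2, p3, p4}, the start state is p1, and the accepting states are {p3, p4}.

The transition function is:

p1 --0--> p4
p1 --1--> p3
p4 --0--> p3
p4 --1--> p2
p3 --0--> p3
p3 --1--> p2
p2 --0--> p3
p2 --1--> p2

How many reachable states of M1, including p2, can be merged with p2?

1

Initial partition by acceptance: {p3,p4} | {p1,p2}.
Refine {p1,p2} on symbol 1: members go to different blocks, giving {p1} and {p2}.
No further refinement is possible. Final partition (3 blocks): {p3,p4} | {p1} | {p2}.
The equivalence class containing p2 is {p2}, of size 1.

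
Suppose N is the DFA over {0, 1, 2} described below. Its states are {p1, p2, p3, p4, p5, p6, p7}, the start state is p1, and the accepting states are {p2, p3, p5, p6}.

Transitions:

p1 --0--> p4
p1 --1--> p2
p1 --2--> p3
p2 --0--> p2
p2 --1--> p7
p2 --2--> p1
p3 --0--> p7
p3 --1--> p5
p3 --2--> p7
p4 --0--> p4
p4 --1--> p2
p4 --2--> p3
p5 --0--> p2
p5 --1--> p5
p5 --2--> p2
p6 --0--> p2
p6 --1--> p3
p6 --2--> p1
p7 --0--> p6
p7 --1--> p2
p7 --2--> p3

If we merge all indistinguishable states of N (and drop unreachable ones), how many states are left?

Initial partition by acceptance: {p2,p3,p5,p6} | {p1,p4,p7}.
Refine {p2,p3,p5,p6} on symbol 0: members go to different blocks, giving {p2,p5,p6} and {p3}.
Refine {p2,p5,p6} on symbol 1: members go to different blocks, giving {p2} and {p5} and {p6}.
On input 0, block {p1,p4,p7} splits into {p1,p4} and {p7}.
Stable partition: {p2} | {p1,p4} | {p3} | {p5} | {p6} | {p7} — 6 equivalence classes.

6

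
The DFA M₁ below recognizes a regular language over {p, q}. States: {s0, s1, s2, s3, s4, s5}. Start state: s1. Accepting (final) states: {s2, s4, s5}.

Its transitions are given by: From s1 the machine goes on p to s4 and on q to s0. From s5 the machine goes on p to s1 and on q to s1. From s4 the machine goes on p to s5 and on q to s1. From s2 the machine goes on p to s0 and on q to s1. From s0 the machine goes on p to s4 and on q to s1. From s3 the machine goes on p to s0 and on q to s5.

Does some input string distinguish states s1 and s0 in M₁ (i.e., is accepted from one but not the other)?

No

Reachable states from the start: {s0,s1,s4,s5}. Unreachable: {s2,s3} — drop them.
P0 = {s4,s5} | {s0,s1}.
Split {s4,s5} by δ(·,p) → {s4} and {s5}.
No further refinement is possible. Final partition (3 blocks): {s4} | {s0,s1} | {s5}.
s1 and s0 lie in the same block of the stable partition, so they are equivalent — no string distinguishes them.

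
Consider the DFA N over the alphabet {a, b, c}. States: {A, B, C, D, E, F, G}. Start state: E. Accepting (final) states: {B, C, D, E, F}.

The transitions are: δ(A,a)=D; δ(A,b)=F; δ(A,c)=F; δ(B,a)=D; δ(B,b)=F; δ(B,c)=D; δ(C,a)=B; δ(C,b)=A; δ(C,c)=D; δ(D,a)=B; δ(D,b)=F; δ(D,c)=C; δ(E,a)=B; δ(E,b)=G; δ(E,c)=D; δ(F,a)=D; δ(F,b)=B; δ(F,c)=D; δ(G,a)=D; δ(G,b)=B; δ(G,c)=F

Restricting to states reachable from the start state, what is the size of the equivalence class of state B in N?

Every state is reachable, so we keep all 7.
P0 = {B,C,D,E,F} | {A,G}.
On input b, block {B,C,D,E,F} splits into {B,D,F} and {C,E}.
Split {B,D,F} by δ(·,c) → {B,F} and {D}.
The partition is now stable with 4 blocks: {B,F} | {A,G} | {C,E} | {D}.
The equivalence class containing B is {B,F}, of size 2.

2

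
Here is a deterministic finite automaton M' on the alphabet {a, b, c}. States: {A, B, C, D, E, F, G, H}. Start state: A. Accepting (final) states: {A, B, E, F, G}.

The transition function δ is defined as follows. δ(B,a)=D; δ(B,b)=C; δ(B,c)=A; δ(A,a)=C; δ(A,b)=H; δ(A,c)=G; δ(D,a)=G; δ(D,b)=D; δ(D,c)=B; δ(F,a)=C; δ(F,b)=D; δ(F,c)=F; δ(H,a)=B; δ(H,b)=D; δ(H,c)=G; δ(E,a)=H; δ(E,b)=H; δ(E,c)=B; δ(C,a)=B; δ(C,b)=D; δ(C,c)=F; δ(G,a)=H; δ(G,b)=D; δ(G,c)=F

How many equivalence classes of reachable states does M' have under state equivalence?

First remove the unreachable states {E}; 7 states remain.
Start with accepting vs non-accepting: {A,B,F,G} | {C,D,H}.
Stable partition: {A,B,F,G} | {C,D,H} — 2 equivalence classes.

2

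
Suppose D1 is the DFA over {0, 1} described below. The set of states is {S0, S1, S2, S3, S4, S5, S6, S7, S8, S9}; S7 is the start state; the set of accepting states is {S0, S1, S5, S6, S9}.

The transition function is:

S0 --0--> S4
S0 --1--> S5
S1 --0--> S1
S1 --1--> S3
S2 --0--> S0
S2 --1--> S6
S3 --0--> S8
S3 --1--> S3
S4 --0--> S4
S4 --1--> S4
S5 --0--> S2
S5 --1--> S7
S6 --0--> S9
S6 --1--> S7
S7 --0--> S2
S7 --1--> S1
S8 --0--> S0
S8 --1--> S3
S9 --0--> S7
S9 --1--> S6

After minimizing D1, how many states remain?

10

P0 = {S0,S1,S5,S6,S9} | {S2,S3,S4,S7,S8}.
On input 0, block {S0,S1,S5,S6,S9} splits into {S0,S5,S9} and {S1,S6}.
Split {S0,S5,S9} by δ(·,1) → {S0} and {S5} and {S9}.
Split {S2,S3,S4,S7,S8} by δ(·,0) → {S3,S4,S7} and {S2,S8}.
Refine {S3,S4,S7} on symbol 0: members go to different blocks, giving {S3,S7} and {S4}.
On input 1, block {S3,S7} splits into {S3} and {S7}.
Split {S1,S6} by δ(·,0) → {S1} and {S6}.
Split {S2,S8} by δ(·,1) → {S2} and {S8}.
No further refinement is possible. Final partition (10 blocks): {S0} | {S3} | {S1} | {S5} | {S9} | {S2} | {S4} | {S7} | {S6} | {S8}.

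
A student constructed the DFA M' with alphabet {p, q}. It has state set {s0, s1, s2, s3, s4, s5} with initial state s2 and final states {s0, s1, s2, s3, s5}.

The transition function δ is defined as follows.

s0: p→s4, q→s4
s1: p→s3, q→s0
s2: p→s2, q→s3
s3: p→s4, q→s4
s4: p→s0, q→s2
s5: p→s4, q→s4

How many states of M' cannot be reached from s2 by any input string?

2

No path from s2 leads to s1, s5; the other 4 states are all reachable.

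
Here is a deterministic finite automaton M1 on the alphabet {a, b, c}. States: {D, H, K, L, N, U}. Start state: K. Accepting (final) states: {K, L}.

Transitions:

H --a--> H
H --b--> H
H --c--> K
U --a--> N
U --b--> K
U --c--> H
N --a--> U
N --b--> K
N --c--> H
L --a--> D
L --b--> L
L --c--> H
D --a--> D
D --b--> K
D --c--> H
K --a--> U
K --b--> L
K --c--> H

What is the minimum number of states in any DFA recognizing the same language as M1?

3

Every state is reachable, so we keep all 6.
Start with accepting vs non-accepting: {K,L} | {D,H,N,U}.
On input b, block {D,H,N,U} splits into {D,N,U} and {H}.
Stable partition: {K,L} | {D,N,U} | {H} — 3 equivalence classes.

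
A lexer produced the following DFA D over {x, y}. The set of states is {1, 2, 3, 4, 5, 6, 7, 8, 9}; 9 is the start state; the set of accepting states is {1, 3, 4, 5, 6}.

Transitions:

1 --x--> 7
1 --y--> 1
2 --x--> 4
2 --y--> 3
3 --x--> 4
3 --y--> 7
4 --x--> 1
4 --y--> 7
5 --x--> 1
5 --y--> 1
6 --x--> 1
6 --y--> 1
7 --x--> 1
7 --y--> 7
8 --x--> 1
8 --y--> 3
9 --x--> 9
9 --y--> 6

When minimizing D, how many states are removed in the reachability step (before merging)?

5

Starting at 9 and following transitions, the reachable set is {1, 6, 7, 9}. That leaves 2, 3, 4, 5, 8 unreachable — 5 in total.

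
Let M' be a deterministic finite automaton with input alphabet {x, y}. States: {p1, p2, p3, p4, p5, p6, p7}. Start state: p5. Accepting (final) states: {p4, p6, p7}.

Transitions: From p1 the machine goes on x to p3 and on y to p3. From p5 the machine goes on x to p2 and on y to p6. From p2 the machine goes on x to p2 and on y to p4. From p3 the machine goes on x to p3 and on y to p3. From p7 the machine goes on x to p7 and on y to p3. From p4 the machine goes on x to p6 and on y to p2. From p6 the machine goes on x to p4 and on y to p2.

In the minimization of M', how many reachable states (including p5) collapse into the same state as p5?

Reachable states from the start: {p2,p4,p5,p6}. Unreachable: {p1,p3,p7} — drop them.
P0 = {p4,p6} | {p2,p5}.
The partition is now stable with 2 blocks: {p4,p6} | {p2,p5}.
State p5 belongs to the block {p2,p5}, which has 2 states.

2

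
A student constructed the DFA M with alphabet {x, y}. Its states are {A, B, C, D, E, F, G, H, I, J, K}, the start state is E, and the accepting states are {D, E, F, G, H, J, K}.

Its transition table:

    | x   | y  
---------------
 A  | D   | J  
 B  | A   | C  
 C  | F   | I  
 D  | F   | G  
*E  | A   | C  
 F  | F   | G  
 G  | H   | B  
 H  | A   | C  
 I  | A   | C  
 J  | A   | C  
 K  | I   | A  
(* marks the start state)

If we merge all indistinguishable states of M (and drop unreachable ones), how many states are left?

6

First remove the unreachable states {K}; 10 states remain.
Initial partition by acceptance: {D,E,F,G,H,J} | {A,B,C,I}.
On input x, block {D,E,F,G,H,J} splits into {D,F,G} and {E,H,J}.
On input x, block {D,F,G} splits into {D,F} and {G}.
Refine {A,B,C,I} on symbol x: members go to different blocks, giving {A,C} and {B,I}.
Refine {A,C} on symbol y: members go to different blocks, giving {A} and {C}.
Stable partition: {D,F} | {A} | {E,H,J} | {G} | {B,I} | {C} — 6 equivalence classes.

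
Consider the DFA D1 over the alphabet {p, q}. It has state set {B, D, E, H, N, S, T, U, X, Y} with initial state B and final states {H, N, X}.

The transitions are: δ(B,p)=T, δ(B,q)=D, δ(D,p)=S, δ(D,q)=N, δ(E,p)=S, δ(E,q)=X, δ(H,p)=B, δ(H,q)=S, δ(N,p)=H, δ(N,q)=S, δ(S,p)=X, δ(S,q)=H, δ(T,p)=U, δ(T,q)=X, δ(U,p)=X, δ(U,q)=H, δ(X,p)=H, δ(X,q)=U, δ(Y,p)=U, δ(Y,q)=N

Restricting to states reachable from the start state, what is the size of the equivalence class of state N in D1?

2

First remove the unreachable states {E,Y}; 8 states remain.
Start with accepting vs non-accepting: {H,N,X} | {B,D,S,T,U}.
On input p, block {H,N,X} splits into {N,X} and {H}.
Refine {B,D,S,T,U} on symbol p: members go to different blocks, giving {B,D,T} and {S,U}.
Refine {B,D,T} on symbol p: members go to different blocks, giving {D,T} and {B}.
Stable partition: {N,X} | {D,T} | {H} | {S,U} | {B} — 5 equivalence classes.
The equivalence class containing N is {N,X}, of size 2.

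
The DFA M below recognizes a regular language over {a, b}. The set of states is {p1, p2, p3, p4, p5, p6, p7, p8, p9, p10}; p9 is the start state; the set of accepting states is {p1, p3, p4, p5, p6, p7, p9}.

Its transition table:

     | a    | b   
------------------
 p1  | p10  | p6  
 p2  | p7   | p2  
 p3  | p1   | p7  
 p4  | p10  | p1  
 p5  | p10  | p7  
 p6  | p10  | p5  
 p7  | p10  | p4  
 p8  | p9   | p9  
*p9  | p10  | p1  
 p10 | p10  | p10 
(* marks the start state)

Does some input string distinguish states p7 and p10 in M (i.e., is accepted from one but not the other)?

Yes

Reachable states from the start: {p1,p4,p5,p6,p7,p9,p10}. Unreachable: {p2,p3,p8} — drop them.
P0 = {p1,p4,p5,p6,p7,p9} | {p10}.
No further refinement is possible. Final partition (2 blocks): {p1,p4,p5,p6,p7,p9} | {p10}.
p7 and p10 end up in different blocks, so they are distinguishable. For instance, the string 'ε' is accepted from only p7.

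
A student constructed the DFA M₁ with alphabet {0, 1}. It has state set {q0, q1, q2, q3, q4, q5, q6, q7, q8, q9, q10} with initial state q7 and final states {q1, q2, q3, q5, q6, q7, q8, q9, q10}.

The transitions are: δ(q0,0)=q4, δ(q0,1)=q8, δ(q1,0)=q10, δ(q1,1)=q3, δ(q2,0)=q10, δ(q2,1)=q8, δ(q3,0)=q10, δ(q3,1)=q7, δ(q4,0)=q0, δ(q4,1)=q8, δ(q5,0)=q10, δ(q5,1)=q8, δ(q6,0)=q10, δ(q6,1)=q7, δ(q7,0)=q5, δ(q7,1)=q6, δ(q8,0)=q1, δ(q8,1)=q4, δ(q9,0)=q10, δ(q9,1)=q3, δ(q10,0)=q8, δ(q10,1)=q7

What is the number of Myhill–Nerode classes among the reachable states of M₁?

7

First remove the unreachable states {q2,q9}; 9 states remain.
P0 = {q1,q3,q5,q6,q7,q8,q10} | {q0,q4}.
On input 1, block {q1,q3,q5,q6,q7,q8,q10} splits into {q1,q3,q5,q6,q7,q10} and {q8}.
Split {q1,q3,q5,q6,q7,q10} by δ(·,0) → {q1,q3,q5,q6,q7} and {q10}.
On input 0, block {q1,q3,q5,q6,q7} splits into {q1,q3,q5,q6} and {q7}.
Refine {q1,q3,q5,q6} on symbol 1: members go to different blocks, giving {q3,q6} and {q1} and {q5}.
No further refinement is possible. Final partition (7 blocks): {q3,q6} | {q0,q4} | {q8} | {q10} | {q7} | {q1} | {q5}.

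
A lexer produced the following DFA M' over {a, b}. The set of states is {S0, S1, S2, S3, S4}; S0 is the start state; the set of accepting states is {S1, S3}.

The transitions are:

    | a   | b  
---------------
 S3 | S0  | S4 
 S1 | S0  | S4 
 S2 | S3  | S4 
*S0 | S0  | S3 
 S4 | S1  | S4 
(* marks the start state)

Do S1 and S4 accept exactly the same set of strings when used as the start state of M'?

States {S2} cannot be reached from the start state, so discard them.
P0 = {S1,S3} | {S0,S4}.
Split {S0,S4} by δ(·,a) → {S0} and {S4}.
The partition is now stable with 3 blocks: {S1,S3} | {S0} | {S4}.
S1 and S4 end up in different blocks, so they are distinguishable. For instance, the string 'ε' is accepted from only S1.

No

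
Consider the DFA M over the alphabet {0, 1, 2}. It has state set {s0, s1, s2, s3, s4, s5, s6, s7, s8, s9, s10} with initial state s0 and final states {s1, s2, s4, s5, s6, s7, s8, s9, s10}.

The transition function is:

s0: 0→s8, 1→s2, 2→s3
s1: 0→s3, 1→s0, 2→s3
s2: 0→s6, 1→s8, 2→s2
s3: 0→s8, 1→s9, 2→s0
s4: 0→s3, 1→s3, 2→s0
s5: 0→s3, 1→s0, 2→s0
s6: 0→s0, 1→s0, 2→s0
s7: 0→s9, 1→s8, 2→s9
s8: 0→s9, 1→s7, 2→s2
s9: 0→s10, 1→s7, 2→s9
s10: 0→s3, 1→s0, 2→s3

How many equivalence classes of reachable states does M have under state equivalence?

4

Reachable states from the start: {s0,s2,s3,s6,s7,s8,s9,s10}. Unreachable: {s1,s4,s5} — drop them.
Start with accepting vs non-accepting: {s2,s6,s7,s8,s9,s10} | {s0,s3}.
Split {s2,s6,s7,s8,s9,s10} by δ(·,0) → {s2,s7,s8,s9} and {s6,s10}.
Refine {s2,s7,s8,s9} on symbol 0: members go to different blocks, giving {s2,s9} and {s7,s8}.
No further refinement is possible. Final partition (4 blocks): {s2,s9} | {s0,s3} | {s6,s10} | {s7,s8}.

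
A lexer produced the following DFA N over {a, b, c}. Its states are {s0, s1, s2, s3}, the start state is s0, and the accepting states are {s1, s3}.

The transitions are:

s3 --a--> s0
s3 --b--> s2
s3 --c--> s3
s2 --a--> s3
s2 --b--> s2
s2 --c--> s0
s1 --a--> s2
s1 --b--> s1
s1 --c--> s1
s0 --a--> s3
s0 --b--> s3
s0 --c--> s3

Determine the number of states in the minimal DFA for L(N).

3

Reachable states from the start: {s0,s2,s3}. Unreachable: {s1} — drop them.
Start with accepting vs non-accepting: {s3} | {s0,s2}.
Split {s0,s2} by δ(·,b) → {s0} and {s2}.
Stable partition: {s3} | {s0} | {s2} — 3 equivalence classes.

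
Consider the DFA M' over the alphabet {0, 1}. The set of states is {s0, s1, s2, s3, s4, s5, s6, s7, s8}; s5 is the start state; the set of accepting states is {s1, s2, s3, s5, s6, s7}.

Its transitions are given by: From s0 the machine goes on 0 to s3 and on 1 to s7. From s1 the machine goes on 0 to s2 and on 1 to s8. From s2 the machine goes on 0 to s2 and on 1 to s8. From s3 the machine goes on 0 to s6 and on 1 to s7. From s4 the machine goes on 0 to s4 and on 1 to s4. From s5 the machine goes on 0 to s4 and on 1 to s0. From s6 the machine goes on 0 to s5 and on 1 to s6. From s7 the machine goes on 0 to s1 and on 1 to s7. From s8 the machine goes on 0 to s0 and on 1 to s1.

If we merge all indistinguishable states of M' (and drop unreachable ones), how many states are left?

P0 = {s1,s2,s3,s5,s6,s7} | {s0,s4,s8}.
Refine {s1,s2,s3,s5,s6,s7} on symbol 0: members go to different blocks, giving {s1,s2,s3,s6,s7} and {s5}.
Split {s1,s2,s3,s6,s7} by δ(·,0) → {s1,s2,s3,s7} and {s6}.
On input 0, block {s1,s2,s3,s7} splits into {s1,s2,s7} and {s3}.
On input 1, block {s1,s2,s7} splits into {s1,s2} and {s7}.
Refine {s0,s4,s8} on symbol 0: members go to different blocks, giving {s4,s8} and {s0}.
Split {s4,s8} by δ(·,0) → {s4} and {s8}.
Stable partition: {s1,s2} | {s4} | {s5} | {s6} | {s3} | {s7} | {s0} | {s8} — 8 equivalence classes.

8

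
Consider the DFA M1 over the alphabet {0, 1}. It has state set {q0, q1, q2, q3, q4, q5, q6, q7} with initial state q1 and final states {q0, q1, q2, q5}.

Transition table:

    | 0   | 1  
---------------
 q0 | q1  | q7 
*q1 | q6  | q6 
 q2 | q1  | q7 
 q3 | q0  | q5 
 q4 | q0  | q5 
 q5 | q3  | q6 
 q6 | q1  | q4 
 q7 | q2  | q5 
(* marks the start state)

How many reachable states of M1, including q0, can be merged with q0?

All states are reachable from the start state.
P0 = {q0,q1,q2,q5} | {q3,q4,q6,q7}.
Split {q0,q1,q2,q5} by δ(·,0) → {q0,q2} and {q1,q5}.
Split {q3,q4,q6,q7} by δ(·,0) → {q3,q4,q7} and {q6}.
Split {q1,q5} by δ(·,0) → {q1} and {q5}.
Stable partition: {q0,q2} | {q3,q4,q7} | {q1} | {q6} | {q5} — 5 equivalence classes.
The equivalence class containing q0 is {q0,q2}, of size 2.

2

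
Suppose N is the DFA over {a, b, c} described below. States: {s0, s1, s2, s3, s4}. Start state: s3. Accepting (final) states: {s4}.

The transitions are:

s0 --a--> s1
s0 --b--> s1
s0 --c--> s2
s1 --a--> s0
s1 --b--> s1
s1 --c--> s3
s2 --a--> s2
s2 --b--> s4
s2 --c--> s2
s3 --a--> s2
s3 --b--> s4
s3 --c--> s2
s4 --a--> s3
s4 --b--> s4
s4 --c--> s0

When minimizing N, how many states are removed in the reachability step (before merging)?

Exploring from s3, all states are eventually visited, so none are unreachable.

0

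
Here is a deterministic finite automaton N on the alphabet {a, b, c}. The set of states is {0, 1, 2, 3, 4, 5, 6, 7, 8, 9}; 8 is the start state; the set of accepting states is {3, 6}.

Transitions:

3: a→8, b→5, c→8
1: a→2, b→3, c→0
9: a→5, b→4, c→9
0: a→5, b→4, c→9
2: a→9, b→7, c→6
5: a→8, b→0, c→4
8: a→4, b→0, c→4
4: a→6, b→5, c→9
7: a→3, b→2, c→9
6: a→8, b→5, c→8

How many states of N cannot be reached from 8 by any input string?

4

Starting at 8 and following transitions, the reachable set is {0, 4, 5, 6, 8, 9}. That leaves 1, 2, 3, 7 unreachable — 4 in total.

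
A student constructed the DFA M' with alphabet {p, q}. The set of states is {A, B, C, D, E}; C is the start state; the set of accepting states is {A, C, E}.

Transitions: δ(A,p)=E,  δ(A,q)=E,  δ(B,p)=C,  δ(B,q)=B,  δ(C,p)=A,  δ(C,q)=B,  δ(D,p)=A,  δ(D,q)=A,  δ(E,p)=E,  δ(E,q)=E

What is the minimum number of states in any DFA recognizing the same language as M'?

3

Reachable states from the start: {A,B,C,E}. Unreachable: {D} — drop them.
Start with accepting vs non-accepting: {A,C,E} | {B}.
On input q, block {A,C,E} splits into {A,E} and {C}.
The partition is now stable with 3 blocks: {A,E} | {B} | {C}.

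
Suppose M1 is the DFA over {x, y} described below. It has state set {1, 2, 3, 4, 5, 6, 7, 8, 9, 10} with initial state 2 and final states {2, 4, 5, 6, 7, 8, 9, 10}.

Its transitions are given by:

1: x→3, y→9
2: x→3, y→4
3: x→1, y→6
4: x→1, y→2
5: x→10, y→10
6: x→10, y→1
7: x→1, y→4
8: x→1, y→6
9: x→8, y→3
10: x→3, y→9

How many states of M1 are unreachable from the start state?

2

BFS from 2 reaches {1, 2, 3, 4, 6, 8, 9, 10}; the 2 state(s) 5, 7 are never visited.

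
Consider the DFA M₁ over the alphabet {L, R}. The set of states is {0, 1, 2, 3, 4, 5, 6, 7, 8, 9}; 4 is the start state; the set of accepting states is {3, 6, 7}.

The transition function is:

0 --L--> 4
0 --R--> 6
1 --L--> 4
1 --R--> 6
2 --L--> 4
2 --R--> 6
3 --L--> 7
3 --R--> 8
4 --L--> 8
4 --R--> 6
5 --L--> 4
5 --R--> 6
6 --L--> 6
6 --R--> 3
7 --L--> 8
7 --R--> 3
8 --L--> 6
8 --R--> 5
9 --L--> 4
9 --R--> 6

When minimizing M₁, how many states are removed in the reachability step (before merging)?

No path from 4 leads to 0, 1, 2, 9; the other 6 states are all reachable.

4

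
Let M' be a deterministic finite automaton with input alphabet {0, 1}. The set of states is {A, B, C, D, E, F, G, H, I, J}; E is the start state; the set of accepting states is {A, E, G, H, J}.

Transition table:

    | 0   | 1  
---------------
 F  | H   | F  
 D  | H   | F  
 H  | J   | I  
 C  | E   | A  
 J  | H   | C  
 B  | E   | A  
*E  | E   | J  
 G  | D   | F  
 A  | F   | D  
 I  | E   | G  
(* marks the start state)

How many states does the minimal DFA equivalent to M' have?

First remove the unreachable states {B}; 9 states remain.
P0 = {A,E,G,H,J} | {C,D,F,I}.
On input 0, block {A,E,G,H,J} splits into {E,H,J} and {A,G}.
On input 1, block {E,H,J} splits into {H,J} and {E}.
Refine {C,D,F,I} on symbol 0: members go to different blocks, giving {C,I} and {D,F}.
Stable partition: {H,J} | {C,I} | {A,G} | {E} | {D,F} — 5 equivalence classes.

5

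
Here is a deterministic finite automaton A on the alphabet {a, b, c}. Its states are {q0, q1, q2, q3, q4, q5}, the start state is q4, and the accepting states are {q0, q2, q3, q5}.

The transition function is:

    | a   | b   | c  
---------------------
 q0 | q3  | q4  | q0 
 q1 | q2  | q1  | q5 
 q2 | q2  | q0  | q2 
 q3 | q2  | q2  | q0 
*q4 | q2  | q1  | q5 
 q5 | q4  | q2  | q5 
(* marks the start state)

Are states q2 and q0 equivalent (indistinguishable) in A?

P0 = {q0,q2,q3,q5} | {q1,q4}.
Split {q0,q2,q3,q5} by δ(·,a) → {q0,q2,q3} and {q5}.
Refine {q0,q2,q3} on symbol b: members go to different blocks, giving {q2,q3} and {q0}.
Split {q2,q3} by δ(·,b) → {q2} and {q3}.
Stable partition: {q2} | {q1,q4} | {q5} | {q0} | {q3} — 5 equivalence classes.
q2 and q0 end up in different blocks, so they are distinguishable. For instance, the string 'b' is accepted from only q2.

No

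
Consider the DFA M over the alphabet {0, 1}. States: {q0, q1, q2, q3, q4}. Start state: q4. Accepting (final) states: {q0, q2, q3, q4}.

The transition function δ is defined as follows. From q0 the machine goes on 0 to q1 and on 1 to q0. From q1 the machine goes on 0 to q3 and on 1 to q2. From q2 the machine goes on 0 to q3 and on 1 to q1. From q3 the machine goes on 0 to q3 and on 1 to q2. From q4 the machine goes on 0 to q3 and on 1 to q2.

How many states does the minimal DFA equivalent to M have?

Reachable states from the start: {q1,q2,q3,q4}. Unreachable: {q0} — drop them.
Start with accepting vs non-accepting: {q2,q3,q4} | {q1}.
Split {q2,q3,q4} by δ(·,1) → {q3,q4} and {q2}.
The partition is now stable with 3 blocks: {q3,q4} | {q1} | {q2}.

3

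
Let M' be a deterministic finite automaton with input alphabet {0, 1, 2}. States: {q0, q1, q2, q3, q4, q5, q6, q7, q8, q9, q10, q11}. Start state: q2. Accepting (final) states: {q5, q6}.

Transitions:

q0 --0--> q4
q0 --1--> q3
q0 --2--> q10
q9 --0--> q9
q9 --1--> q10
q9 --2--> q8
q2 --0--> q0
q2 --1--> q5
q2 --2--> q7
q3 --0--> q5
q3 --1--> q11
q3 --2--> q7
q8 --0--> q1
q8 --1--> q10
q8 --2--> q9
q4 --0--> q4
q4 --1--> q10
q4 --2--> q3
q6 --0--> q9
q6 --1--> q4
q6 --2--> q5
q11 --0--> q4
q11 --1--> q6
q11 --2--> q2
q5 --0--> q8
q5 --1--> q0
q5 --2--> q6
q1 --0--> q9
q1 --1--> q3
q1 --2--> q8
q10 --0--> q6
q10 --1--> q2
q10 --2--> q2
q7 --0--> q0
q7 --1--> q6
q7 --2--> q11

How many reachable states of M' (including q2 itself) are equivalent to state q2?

3

Every state is reachable, so we keep all 12.
Initial partition by acceptance: {q5,q6} | {q0,q1,q2,q3,q4,q7,q8,q9,q10,q11}.
On input 0, block {q0,q1,q2,q3,q4,q7,q8,q9,q10,q11} splits into {q0,q1,q2,q4,q7,q8,q9,q11} and {q3,q10}.
On input 1, block {q0,q1,q2,q4,q7,q8,q9,q11} splits into {q0,q1,q4,q8,q9} and {q2,q7,q11}.
Refine {q0,q1,q4,q8,q9} on symbol 2: members go to different blocks, giving {q1,q8,q9} and {q0,q4}.
The partition is now stable with 5 blocks: {q5,q6} | {q1,q8,q9} | {q3,q10} | {q2,q7,q11} | {q0,q4}.
State q2 belongs to the block {q2,q7,q11}, which has 3 states.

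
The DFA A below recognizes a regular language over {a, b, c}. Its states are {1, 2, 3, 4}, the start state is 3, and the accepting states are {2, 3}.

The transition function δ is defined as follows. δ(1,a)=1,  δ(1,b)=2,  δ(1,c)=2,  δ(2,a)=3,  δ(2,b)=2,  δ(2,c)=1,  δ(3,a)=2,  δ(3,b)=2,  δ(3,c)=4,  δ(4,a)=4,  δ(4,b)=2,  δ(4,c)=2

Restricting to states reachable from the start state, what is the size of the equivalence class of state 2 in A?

2

All states are reachable from the start state.
P0 = {2,3} | {1,4}.
No further refinement is possible. Final partition (2 blocks): {2,3} | {1,4}.
The equivalence class containing 2 is {2,3}, of size 2.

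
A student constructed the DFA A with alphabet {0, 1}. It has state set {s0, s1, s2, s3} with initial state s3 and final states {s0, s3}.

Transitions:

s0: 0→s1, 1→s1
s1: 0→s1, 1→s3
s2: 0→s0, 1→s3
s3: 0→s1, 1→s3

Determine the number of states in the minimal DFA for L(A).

2

First remove the unreachable states {s0,s2}; 2 states remain.
Initial partition by acceptance: {s3} | {s1}.
Stable partition: {s3} | {s1} — 2 equivalence classes.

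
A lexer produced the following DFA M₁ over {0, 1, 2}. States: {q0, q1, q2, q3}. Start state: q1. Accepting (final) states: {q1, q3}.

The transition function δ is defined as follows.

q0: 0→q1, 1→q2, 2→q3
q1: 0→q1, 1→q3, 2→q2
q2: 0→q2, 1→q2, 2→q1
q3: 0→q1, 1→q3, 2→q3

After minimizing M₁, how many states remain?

Reachable states from the start: {q1,q2,q3}. Unreachable: {q0} — drop them.
Initial partition by acceptance: {q1,q3} | {q2}.
Refine {q1,q3} on symbol 2: members go to different blocks, giving {q1} and {q3}.
The partition is now stable with 3 blocks: {q1} | {q2} | {q3}.

3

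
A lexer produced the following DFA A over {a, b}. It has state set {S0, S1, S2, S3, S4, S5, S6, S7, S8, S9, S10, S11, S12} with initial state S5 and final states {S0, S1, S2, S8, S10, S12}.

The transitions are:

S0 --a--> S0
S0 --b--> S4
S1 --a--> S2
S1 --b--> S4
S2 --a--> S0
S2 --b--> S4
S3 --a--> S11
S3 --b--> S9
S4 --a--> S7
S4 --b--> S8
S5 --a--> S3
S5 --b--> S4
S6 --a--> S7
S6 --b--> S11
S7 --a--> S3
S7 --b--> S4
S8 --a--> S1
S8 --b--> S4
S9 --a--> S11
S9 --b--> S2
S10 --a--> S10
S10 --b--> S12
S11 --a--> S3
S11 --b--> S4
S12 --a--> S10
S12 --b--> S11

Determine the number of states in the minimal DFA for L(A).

3

Reachable states from the start: {S0,S1,S2,S3,S4,S5,S7,S8,S9,S11}. Unreachable: {S6,S10,S12} — drop them.
P0 = {S0,S1,S2,S8} | {S3,S4,S5,S7,S9,S11}.
On input b, block {S3,S4,S5,S7,S9,S11} splits into {S3,S5,S7,S11} and {S4,S9}.
Stable partition: {S0,S1,S2,S8} | {S3,S5,S7,S11} | {S4,S9} — 3 equivalence classes.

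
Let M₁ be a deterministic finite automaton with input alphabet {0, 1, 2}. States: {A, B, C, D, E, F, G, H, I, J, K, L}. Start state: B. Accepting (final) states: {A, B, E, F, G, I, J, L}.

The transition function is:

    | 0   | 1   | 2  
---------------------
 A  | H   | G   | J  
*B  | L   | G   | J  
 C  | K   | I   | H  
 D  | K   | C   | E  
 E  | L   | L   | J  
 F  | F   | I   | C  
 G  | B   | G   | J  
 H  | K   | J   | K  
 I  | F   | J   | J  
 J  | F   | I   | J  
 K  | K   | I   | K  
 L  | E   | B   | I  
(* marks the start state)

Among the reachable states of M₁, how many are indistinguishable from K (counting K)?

Reachable states from the start: {B,C,E,F,G,H,I,J,K,L}. Unreachable: {A,D} — drop them.
Initial partition by acceptance: {B,E,F,G,I,J,L} | {C,H,K}.
Split {B,E,F,G,I,J,L} by δ(·,2) → {B,E,G,I,J,L} and {F}.
On input 0, block {B,E,G,I,J,L} splits into {B,E,G,L} and {I,J}.
The partition is now stable with 4 blocks: {B,E,G,L} | {C,H,K} | {F} | {I,J}.
State K belongs to the block {C,H,K}, which has 3 states.

3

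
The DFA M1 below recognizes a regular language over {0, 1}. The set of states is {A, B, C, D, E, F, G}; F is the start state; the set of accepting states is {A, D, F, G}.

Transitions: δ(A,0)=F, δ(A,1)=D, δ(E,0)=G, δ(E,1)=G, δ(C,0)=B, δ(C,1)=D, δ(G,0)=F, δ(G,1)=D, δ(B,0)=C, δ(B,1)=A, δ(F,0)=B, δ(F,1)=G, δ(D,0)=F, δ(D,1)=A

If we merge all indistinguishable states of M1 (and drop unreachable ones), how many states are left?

3

States {E} cannot be reached from the start state, so discard them.
P0 = {A,D,F,G} | {B,C}.
On input 0, block {A,D,F,G} splits into {A,D,G} and {F}.
No further refinement is possible. Final partition (3 blocks): {A,D,G} | {B,C} | {F}.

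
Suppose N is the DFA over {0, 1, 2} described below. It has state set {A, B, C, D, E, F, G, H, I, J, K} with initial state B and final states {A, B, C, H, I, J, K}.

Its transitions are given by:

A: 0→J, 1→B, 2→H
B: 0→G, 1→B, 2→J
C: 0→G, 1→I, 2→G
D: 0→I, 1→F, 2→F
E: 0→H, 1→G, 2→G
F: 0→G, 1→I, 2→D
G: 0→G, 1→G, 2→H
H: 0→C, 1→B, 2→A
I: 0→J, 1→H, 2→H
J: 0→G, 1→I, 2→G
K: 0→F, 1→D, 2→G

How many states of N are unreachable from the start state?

4

No path from B leads to D, E, F, K; the other 7 states are all reachable.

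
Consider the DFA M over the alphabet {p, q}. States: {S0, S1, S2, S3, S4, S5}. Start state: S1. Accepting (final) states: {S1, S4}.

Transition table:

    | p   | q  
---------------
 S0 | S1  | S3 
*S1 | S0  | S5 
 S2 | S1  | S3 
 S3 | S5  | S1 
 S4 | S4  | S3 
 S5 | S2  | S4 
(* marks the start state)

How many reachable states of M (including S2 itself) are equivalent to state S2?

2

Start with accepting vs non-accepting: {S1,S4} | {S0,S2,S3,S5}.
Split {S1,S4} by δ(·,p) → {S1} and {S4}.
Split {S0,S2,S3,S5} by δ(·,p) → {S0,S2} and {S3,S5}.
On input p, block {S3,S5} splits into {S3} and {S5}.
Stable partition: {S1} | {S0,S2} | {S4} | {S3} | {S5} — 5 equivalence classes.
The equivalence class containing S2 is {S0,S2}, of size 2.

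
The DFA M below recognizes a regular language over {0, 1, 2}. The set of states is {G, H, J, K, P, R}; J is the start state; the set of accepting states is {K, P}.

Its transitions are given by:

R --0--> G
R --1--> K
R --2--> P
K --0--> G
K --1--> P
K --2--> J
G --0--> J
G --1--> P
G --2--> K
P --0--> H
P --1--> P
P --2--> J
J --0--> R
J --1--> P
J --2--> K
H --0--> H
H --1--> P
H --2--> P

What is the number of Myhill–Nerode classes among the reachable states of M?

Every state is reachable, so we keep all 6.
Initial partition by acceptance: {K,P} | {G,H,J,R}.
The partition is now stable with 2 blocks: {K,P} | {G,H,J,R}.

2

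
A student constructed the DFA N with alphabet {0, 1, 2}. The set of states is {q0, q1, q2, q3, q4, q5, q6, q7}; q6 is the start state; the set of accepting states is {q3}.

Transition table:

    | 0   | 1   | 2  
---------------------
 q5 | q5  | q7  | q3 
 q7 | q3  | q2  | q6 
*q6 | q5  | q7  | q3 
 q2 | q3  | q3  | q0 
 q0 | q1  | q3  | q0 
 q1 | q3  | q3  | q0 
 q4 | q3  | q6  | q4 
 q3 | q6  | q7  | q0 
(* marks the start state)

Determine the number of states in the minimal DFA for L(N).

Reachable states from the start: {q0,q1,q2,q3,q5,q6,q7}. Unreachable: {q4} — drop them.
Start with accepting vs non-accepting: {q3} | {q0,q1,q2,q5,q6,q7}.
Split {q0,q1,q2,q5,q6,q7} by δ(·,0) → {q0,q5,q6} and {q1,q2,q7}.
Split {q0,q5,q6} by δ(·,0) → {q5,q6} and {q0}.
Refine {q1,q2,q7} on symbol 1: members go to different blocks, giving {q1,q2} and {q7}.
No further refinement is possible. Final partition (5 blocks): {q3} | {q5,q6} | {q1,q2} | {q0} | {q7}.

5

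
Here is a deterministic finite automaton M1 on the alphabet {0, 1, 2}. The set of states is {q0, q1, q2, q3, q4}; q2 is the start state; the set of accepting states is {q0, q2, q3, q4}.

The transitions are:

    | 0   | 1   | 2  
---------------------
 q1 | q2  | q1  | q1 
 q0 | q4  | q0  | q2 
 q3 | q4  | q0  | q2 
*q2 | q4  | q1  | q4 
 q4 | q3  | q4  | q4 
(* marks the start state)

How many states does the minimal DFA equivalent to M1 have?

4

P0 = {q0,q2,q3,q4} | {q1}.
On input 1, block {q0,q2,q3,q4} splits into {q0,q3,q4} and {q2}.
On input 2, block {q0,q3,q4} splits into {q0,q3} and {q4}.
Stable partition: {q0,q3} | {q1} | {q2} | {q4} — 4 equivalence classes.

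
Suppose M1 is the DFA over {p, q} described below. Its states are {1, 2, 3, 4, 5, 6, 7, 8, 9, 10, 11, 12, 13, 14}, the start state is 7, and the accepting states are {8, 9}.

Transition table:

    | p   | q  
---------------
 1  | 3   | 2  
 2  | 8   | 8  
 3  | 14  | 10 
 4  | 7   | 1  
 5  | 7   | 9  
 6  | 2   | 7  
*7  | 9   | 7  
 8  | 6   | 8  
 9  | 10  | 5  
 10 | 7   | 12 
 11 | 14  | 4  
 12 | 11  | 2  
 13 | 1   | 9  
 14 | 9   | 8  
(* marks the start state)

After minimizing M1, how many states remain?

10

States {13} cannot be reached from the start state, so discard them.
Initial partition by acceptance: {8,9} | {1,2,3,4,5,6,7,10,11,12,14}.
Refine {8,9} on symbol q: members go to different blocks, giving {8} and {9}.
On input p, block {1,2,3,4,5,6,7,10,11,12,14} splits into {1,3,4,5,6,10,11,12} and {7,14} and {2}.
Split {1,3,4,5,6,10,11,12} by δ(·,p) → {3,4,5,10,11} and {1,12} and {6}.
Refine {3,4,5,10,11} on symbol q: members go to different blocks, giving {3,11} and {4,10} and {5}.
On input q, block {7,14} splits into {7} and {14}.
No further refinement is possible. Final partition (10 blocks): {8} | {3,11} | {9} | {7} | {2} | {1,12} | {6} | {4,10} | {5} | {14}.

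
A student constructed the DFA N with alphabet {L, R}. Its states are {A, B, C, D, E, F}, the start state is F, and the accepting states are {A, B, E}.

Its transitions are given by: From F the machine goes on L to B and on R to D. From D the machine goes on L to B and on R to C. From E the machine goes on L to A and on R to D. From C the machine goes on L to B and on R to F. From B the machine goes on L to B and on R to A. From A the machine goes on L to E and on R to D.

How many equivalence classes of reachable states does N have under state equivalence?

Initial partition by acceptance: {A,B,E} | {C,D,F}.
Refine {A,B,E} on symbol R: members go to different blocks, giving {A,E} and {B}.
The partition is now stable with 3 blocks: {A,E} | {C,D,F} | {B}.

3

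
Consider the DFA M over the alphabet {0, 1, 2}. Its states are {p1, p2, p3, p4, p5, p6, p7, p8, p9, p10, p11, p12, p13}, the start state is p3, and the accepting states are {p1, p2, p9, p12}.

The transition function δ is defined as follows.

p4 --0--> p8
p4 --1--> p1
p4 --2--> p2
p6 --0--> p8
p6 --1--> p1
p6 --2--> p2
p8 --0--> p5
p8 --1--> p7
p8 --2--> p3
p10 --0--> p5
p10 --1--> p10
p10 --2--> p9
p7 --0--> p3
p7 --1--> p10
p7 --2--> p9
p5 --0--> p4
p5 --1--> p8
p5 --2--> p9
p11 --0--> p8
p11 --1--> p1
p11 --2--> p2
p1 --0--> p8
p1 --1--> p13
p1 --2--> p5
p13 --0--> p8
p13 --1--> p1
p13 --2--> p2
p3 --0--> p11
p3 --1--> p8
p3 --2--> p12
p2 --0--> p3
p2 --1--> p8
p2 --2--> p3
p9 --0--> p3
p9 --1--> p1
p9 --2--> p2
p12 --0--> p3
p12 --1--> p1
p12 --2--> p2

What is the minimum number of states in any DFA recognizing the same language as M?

First remove the unreachable states {p6}; 12 states remain.
Start with accepting vs non-accepting: {p1,p2,p9,p12} | {p3,p4,p5,p7,p8,p10,p11,p13}.
Refine {p1,p2,p9,p12} on symbol 1: members go to different blocks, giving {p1,p2} and {p9,p12}.
Refine {p3,p4,p5,p7,p8,p10,p11,p13} on symbol 1: members go to different blocks, giving {p3,p5,p7,p8,p10} and {p4,p11,p13}.
Split {p1,p2} by δ(·,1) → {p1} and {p2}.
On input 0, block {p3,p5,p7,p8,p10} splits into {p7,p8,p10} and {p3,p5}.
Split {p7,p8,p10} by δ(·,2) → {p7,p10} and {p8}.
No further refinement is possible. Final partition (7 blocks): {p1} | {p7,p10} | {p9,p12} | {p4,p11,p13} | {p2} | {p3,p5} | {p8}.

7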